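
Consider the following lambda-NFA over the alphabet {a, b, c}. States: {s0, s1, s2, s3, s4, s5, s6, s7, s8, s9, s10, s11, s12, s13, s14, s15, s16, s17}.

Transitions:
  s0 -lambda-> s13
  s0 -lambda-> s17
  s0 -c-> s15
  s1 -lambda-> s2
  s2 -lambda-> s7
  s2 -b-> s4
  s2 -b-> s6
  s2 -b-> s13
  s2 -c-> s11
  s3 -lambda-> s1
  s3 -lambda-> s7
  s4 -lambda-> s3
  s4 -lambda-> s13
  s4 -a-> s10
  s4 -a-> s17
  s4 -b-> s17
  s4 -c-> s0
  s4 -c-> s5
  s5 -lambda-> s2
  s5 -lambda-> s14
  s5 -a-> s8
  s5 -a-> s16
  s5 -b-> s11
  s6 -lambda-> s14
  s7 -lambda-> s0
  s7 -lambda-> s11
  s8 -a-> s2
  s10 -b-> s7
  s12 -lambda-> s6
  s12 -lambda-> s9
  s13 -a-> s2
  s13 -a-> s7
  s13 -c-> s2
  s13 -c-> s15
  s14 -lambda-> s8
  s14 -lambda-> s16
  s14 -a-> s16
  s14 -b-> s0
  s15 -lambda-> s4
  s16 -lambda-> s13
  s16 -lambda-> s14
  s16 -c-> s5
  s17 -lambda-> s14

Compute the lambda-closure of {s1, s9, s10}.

{s0, s1, s2, s7, s8, s9, s10, s11, s13, s14, s16, s17}

Start with {s1, s9, s10}.
From s1 via lambda: add s2.
From s2 via lambda: add s7.
From s7 via lambda: add s0, s11.
From s0 via lambda: add s13, s17.
From s17 via lambda: add s14.
From s14 via lambda: add s8, s16.
No new states can be added; the closed set is {s0, s1, s2, s7, s8, s9, s10, s11, s13, s14, s16, s17}.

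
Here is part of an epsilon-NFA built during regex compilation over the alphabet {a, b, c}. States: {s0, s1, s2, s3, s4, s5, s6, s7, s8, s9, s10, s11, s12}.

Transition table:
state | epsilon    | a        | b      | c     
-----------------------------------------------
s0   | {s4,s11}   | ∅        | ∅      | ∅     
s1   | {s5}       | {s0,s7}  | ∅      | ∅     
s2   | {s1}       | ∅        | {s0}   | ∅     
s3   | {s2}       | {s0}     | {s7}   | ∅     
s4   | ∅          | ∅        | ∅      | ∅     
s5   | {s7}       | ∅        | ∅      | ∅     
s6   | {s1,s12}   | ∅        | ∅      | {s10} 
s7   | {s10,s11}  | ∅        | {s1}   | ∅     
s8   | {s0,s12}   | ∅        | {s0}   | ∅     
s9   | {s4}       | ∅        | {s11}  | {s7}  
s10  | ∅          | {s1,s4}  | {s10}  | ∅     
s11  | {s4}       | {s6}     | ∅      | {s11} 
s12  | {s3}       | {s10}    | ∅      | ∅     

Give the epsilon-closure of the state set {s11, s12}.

{s1, s2, s3, s4, s5, s7, s10, s11, s12}

Start with {s11, s12}.
From s11 via epsilon: add s4.
From s12 via epsilon: add s3.
From s3 via epsilon: add s2.
From s2 via epsilon: add s1.
From s1 via epsilon: add s5.
From s5 via epsilon: add s7.
From s7 via epsilon: add s10.
No new states can be added; the closed set is {s1, s2, s3, s4, s5, s7, s10, s11, s12}.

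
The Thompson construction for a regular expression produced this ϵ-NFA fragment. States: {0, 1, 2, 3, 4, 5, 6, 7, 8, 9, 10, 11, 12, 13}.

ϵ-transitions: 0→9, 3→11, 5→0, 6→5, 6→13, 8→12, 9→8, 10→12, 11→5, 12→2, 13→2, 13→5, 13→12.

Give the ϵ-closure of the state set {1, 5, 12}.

{0, 1, 2, 5, 8, 9, 12}

Start with {1, 5, 12}.
From 5 via ϵ: add 0.
From 12 via ϵ: add 2.
From 0 via ϵ: add 9.
From 9 via ϵ: add 8.
No new states can be added; the closed set is {0, 1, 2, 5, 8, 9, 12}.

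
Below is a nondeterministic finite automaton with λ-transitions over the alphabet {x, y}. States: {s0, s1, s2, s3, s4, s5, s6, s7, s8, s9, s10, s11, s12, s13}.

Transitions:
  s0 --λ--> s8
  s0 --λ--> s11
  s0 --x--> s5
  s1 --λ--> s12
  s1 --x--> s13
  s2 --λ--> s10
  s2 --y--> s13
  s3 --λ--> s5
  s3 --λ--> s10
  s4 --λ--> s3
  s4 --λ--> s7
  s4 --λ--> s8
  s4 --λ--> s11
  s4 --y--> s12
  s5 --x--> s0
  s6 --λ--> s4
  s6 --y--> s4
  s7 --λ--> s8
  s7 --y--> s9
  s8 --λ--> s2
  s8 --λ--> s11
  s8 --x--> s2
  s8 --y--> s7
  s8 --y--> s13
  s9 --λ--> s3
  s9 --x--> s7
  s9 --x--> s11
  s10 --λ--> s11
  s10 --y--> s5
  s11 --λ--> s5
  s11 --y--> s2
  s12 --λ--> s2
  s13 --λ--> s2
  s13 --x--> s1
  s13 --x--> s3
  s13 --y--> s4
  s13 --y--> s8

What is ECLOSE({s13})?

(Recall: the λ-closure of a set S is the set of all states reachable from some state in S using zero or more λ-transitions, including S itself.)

{s2, s5, s10, s11, s13}

Start with {s13}.
From s13 via λ: add s2.
From s2 via λ: add s10.
From s10 via λ: add s11.
From s11 via λ: add s5.
No new states can be added; the closed set is {s2, s5, s10, s11, s13}.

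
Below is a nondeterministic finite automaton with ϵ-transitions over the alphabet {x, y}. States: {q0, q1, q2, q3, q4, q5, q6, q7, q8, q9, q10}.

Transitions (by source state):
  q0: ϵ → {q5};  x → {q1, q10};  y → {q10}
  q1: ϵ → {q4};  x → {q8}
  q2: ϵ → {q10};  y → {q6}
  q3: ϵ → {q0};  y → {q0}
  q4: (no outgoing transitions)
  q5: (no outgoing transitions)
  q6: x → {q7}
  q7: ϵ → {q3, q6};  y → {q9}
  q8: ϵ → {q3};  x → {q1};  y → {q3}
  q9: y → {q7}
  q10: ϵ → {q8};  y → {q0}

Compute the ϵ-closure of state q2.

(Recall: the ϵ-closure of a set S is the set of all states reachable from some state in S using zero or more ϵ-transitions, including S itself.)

{q0, q2, q3, q5, q8, q10}

Start with {q2}.
From q2 via ϵ: add q10.
From q10 via ϵ: add q8.
From q8 via ϵ: add q3.
From q3 via ϵ: add q0.
From q0 via ϵ: add q5.
No new states can be added; the closed set is {q0, q2, q3, q5, q8, q10}.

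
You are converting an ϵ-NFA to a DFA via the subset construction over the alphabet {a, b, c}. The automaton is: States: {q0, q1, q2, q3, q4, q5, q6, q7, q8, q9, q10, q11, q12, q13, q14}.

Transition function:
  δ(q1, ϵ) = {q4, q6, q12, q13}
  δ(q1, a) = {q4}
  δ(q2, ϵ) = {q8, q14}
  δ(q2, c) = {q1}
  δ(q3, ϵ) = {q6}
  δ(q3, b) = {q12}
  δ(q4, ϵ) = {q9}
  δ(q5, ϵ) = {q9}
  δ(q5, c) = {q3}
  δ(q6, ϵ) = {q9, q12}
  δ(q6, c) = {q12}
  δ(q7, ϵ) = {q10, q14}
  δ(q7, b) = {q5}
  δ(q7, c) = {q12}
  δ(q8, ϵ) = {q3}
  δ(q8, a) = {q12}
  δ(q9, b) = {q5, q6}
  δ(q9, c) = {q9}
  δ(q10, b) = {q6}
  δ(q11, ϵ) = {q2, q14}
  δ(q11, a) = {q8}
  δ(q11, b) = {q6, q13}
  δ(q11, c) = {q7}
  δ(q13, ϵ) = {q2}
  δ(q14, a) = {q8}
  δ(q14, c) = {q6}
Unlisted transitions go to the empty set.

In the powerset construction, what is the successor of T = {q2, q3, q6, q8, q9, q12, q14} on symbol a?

q8 on a → {q12}.
q14 on a → {q8}.
No a-transition from q2, q3, q6, q9, q12.
Union after reading a: {q8, q12}.
Now take the ϵ-closure:
From q8 via ϵ: add q3.
From q3 via ϵ: add q6.
From q6 via ϵ: add q9.
No new states can be added; the closed set is {q3, q6, q8, q9, q12}.

{q3, q6, q8, q9, q12}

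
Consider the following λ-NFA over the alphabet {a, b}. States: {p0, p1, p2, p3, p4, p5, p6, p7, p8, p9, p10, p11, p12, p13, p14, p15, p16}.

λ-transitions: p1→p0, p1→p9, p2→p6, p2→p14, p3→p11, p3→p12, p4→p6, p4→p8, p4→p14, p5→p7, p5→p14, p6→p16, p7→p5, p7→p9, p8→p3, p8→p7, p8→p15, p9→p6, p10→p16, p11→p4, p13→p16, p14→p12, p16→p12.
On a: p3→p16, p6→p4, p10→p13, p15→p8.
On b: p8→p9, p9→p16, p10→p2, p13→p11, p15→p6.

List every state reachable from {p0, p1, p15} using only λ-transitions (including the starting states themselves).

{p0, p1, p6, p9, p12, p15, p16}

Start with {p0, p1, p15}.
From p1 via λ: add p9.
From p9 via λ: add p6.
From p6 via λ: add p16.
From p16 via λ: add p12.
No new states can be added; the closed set is {p0, p1, p6, p9, p12, p15, p16}.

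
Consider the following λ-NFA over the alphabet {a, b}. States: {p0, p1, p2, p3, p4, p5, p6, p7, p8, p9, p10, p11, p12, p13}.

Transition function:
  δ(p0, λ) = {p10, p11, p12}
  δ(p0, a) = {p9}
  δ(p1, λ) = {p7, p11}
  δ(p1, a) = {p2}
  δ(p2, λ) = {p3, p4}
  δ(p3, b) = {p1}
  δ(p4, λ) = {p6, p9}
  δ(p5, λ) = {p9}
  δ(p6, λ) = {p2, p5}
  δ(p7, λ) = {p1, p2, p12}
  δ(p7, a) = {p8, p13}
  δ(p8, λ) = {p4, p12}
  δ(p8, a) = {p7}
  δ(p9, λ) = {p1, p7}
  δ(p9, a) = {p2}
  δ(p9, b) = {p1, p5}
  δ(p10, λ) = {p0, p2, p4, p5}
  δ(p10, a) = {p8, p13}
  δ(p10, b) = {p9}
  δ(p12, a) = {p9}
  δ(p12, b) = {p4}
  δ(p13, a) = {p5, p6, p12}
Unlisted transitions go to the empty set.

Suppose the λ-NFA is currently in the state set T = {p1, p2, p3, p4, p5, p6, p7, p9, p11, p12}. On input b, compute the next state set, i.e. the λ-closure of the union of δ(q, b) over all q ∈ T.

p3 on b → {p1}.
p9 on b → {p1, p5}.
p12 on b → {p4}.
No b-transition from p1, p2, p4, p5, p6, p7, p11.
Union after reading b: {p1, p4, p5}.
Now take the λ-closure:
From p1 via λ: add p7, p11.
From p4 via λ: add p6, p9.
From p6 via λ: add p2.
From p7 via λ: add p12.
From p2 via λ: add p3.
No new states can be added; the closed set is {p1, p2, p3, p4, p5, p6, p7, p9, p11, p12}.

{p1, p2, p3, p4, p5, p6, p7, p9, p11, p12}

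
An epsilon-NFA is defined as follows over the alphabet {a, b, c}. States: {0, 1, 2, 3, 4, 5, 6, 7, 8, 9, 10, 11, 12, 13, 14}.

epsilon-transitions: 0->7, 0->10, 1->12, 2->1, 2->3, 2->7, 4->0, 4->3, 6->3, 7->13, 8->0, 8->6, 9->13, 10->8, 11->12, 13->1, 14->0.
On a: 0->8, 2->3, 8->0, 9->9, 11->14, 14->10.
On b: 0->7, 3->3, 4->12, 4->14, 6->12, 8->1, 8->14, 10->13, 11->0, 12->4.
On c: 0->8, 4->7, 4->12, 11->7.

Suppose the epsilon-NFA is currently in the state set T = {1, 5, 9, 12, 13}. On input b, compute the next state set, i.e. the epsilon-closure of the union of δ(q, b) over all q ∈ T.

12 on b → {4}.
No b-transition from 1, 5, 9, 13.
Union after reading b: {4}.
Now take the epsilon-closure:
From 4 via epsilon: add 0, 3.
From 0 via epsilon: add 7, 10.
From 7 via epsilon: add 13.
From 10 via epsilon: add 8.
From 8 via epsilon: add 6.
From 13 via epsilon: add 1.
From 1 via epsilon: add 12.
No new states can be added; the closed set is {0, 1, 3, 4, 6, 7, 8, 10, 12, 13}.

{0, 1, 3, 4, 6, 7, 8, 10, 12, 13}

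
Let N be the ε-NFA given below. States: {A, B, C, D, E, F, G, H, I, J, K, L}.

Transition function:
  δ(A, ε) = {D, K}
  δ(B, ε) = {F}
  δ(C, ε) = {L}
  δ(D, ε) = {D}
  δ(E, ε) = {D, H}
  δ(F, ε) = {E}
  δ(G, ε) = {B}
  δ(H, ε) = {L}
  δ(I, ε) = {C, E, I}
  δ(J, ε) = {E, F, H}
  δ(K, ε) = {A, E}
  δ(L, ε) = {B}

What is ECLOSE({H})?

{B, D, E, F, H, L}

Start with {H}.
From H via ε: add L.
From L via ε: add B.
From B via ε: add F.
From F via ε: add E.
From E via ε: add D.
No new states can be added; the closed set is {B, D, E, F, H, L}.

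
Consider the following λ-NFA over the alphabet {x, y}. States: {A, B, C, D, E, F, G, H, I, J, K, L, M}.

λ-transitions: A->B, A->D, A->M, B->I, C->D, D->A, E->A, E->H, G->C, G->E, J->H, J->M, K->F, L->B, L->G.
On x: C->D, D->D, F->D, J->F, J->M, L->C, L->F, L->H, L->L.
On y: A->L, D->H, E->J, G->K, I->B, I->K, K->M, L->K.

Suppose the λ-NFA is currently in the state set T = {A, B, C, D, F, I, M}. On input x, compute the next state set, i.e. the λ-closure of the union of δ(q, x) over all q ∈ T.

{A, B, D, I, M}

C on x → {D}.
D on x → {D}.
F on x → {D}.
No x-transition from A, B, I, M.
Union after reading x: {D}.
Now take the λ-closure:
From D via λ: add A.
From A via λ: add B, M.
From B via λ: add I.
No new states can be added; the closed set is {A, B, D, I, M}.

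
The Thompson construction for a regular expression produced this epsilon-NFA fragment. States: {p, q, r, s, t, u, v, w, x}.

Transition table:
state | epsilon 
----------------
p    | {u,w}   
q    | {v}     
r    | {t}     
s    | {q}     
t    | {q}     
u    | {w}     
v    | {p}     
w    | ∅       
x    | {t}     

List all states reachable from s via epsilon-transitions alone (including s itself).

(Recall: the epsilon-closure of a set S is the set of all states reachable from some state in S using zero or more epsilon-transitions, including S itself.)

Start with {s}.
From s via epsilon: add q.
From q via epsilon: add v.
From v via epsilon: add p.
From p via epsilon: add u, w.
No new states can be added; the closed set is {p, q, s, u, v, w}.

{p, q, s, u, v, w}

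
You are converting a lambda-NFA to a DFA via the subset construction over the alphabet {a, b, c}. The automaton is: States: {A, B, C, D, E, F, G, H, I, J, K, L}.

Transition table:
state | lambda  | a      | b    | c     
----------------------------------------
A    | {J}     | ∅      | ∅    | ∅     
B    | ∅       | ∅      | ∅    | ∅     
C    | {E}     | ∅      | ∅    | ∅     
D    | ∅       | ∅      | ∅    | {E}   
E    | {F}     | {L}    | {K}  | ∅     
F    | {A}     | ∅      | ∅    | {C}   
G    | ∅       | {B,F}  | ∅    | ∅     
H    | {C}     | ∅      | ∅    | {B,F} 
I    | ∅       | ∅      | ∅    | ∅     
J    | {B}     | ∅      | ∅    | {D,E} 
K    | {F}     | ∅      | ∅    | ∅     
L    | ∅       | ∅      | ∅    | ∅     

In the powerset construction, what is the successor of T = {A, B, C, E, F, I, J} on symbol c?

{A, B, C, D, E, F, J}

F on c → {C}.
J on c → {D, E}.
No c-transition from A, B, C, E, I.
Union after reading c: {C, D, E}.
Now take the lambda-closure:
From E via lambda: add F.
From F via lambda: add A.
From A via lambda: add J.
From J via lambda: add B.
No new states can be added; the closed set is {A, B, C, D, E, F, J}.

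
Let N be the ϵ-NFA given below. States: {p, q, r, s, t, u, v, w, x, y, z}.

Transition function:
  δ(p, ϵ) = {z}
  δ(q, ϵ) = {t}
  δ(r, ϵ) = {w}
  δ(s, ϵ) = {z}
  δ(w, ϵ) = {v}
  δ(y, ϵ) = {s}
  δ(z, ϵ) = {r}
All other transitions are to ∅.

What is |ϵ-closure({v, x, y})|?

Start with {v, x, y}.
From y via ϵ: add s.
From s via ϵ: add z.
From z via ϵ: add r.
From r via ϵ: add w.
ϵ-closure = {r, s, v, w, x, y, z}, which has 7 states.

7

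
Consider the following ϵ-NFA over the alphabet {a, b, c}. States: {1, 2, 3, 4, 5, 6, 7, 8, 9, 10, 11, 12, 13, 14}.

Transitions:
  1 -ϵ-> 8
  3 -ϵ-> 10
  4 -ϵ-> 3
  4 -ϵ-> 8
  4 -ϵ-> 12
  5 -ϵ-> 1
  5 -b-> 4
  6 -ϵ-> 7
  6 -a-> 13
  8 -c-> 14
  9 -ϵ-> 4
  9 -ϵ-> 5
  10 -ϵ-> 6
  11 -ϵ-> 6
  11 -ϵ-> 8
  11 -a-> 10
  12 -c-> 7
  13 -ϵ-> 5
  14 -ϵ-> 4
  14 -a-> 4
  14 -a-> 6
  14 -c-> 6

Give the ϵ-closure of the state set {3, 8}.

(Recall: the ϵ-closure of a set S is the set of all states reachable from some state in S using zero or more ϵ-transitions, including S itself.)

Start with {3, 8}.
From 3 via ϵ: add 10.
From 10 via ϵ: add 6.
From 6 via ϵ: add 7.
No new states can be added; the closed set is {3, 6, 7, 8, 10}.

{3, 6, 7, 8, 10}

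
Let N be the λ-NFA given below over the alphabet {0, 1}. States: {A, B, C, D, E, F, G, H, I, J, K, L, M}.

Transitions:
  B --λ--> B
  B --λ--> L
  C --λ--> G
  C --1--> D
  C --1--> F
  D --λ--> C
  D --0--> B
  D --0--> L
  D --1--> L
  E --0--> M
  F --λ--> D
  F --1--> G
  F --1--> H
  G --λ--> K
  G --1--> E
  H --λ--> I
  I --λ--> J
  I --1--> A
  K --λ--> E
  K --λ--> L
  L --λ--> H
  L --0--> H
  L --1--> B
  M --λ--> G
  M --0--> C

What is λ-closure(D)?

Start with {D}.
From D via λ: add C.
From C via λ: add G.
From G via λ: add K.
From K via λ: add E, L.
From L via λ: add H.
From H via λ: add I.
From I via λ: add J.
No new states can be added; the closed set is {C, D, E, G, H, I, J, K, L}.

{C, D, E, G, H, I, J, K, L}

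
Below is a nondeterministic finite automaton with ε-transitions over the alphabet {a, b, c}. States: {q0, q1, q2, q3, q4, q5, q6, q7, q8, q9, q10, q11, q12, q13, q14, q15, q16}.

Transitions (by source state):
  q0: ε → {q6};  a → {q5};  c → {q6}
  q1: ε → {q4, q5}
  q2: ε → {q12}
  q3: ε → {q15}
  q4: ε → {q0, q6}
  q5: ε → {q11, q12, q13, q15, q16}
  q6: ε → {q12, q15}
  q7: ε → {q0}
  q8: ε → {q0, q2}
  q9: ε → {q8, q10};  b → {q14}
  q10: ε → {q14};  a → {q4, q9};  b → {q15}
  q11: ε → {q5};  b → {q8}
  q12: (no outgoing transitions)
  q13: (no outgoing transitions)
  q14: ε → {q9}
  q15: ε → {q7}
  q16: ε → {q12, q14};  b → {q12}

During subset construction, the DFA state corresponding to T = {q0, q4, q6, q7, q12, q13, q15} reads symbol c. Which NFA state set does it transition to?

q0 on c → {q6}.
No c-transition from q4, q6, q7, q12, q13, q15.
Union after reading c: {q6}.
Now take the ε-closure:
From q6 via ε: add q12, q15.
From q15 via ε: add q7.
From q7 via ε: add q0.
No new states can be added; the closed set is {q0, q6, q7, q12, q15}.

{q0, q6, q7, q12, q15}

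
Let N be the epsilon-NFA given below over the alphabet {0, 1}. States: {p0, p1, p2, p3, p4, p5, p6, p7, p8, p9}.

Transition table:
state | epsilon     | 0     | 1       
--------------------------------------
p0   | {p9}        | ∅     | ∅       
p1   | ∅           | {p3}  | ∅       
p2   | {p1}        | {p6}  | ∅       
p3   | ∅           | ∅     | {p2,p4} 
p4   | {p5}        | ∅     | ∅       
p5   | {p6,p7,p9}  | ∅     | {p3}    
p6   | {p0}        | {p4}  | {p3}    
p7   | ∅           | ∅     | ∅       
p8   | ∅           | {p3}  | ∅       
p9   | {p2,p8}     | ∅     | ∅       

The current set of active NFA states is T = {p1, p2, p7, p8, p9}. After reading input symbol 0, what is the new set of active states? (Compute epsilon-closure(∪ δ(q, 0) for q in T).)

{p0, p1, p2, p3, p6, p8, p9}

p1 on 0 → {p3}.
p2 on 0 → {p6}.
p8 on 0 → {p3}.
No 0-transition from p7, p9.
Union after reading 0: {p3, p6}.
Now take the epsilon-closure:
From p6 via epsilon: add p0.
From p0 via epsilon: add p9.
From p9 via epsilon: add p2, p8.
From p2 via epsilon: add p1.
No new states can be added; the closed set is {p0, p1, p2, p3, p6, p8, p9}.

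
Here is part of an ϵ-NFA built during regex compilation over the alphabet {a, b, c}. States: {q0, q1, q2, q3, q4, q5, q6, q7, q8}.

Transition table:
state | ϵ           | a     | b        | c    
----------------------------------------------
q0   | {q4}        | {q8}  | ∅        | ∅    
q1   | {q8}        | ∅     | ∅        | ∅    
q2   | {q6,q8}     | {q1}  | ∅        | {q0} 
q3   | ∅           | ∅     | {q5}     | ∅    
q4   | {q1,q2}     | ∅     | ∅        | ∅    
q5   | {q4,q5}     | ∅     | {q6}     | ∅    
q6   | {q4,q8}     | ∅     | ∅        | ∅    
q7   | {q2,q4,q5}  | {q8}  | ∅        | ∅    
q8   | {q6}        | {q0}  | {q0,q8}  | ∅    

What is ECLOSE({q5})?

{q1, q2, q4, q5, q6, q8}

Start with {q5}.
From q5 via ϵ: add q4.
From q4 via ϵ: add q1, q2.
From q1 via ϵ: add q8.
From q2 via ϵ: add q6.
No new states can be added; the closed set is {q1, q2, q4, q5, q6, q8}.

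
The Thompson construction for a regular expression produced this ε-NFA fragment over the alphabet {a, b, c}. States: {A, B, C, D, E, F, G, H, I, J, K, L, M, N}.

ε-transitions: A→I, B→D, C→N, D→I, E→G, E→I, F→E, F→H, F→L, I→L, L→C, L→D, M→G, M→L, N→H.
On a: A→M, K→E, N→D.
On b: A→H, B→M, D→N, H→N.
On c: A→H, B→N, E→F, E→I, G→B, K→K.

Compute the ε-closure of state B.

Start with {B}.
From B via ε: add D.
From D via ε: add I.
From I via ε: add L.
From L via ε: add C.
From C via ε: add N.
From N via ε: add H.
No new states can be added; the closed set is {B, C, D, H, I, L, N}.

{B, C, D, H, I, L, N}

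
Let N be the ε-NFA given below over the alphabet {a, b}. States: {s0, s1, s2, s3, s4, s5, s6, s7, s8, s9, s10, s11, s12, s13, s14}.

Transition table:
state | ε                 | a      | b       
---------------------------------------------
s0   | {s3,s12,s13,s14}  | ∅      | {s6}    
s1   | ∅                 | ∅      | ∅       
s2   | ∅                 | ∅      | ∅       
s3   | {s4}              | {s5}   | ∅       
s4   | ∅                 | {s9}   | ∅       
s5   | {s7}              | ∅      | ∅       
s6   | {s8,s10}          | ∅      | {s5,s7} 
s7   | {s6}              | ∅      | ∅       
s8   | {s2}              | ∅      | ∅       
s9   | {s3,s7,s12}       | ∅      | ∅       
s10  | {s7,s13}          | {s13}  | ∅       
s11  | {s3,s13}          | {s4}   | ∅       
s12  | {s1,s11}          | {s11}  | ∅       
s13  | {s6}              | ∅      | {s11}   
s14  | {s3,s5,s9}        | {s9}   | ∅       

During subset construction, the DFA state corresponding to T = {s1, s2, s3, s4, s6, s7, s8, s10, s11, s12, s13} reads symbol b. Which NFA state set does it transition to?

{s2, s3, s4, s5, s6, s7, s8, s10, s11, s13}

s6 on b → {s5, s7}.
s13 on b → {s11}.
No b-transition from s1, s2, s3, s4, s7, s8, s10, s11, s12.
Union after reading b: {s5, s7, s11}.
Now take the ε-closure:
From s7 via ε: add s6.
From s11 via ε: add s3, s13.
From s3 via ε: add s4.
From s6 via ε: add s8, s10.
From s8 via ε: add s2.
No new states can be added; the closed set is {s2, s3, s4, s5, s6, s7, s8, s10, s11, s13}.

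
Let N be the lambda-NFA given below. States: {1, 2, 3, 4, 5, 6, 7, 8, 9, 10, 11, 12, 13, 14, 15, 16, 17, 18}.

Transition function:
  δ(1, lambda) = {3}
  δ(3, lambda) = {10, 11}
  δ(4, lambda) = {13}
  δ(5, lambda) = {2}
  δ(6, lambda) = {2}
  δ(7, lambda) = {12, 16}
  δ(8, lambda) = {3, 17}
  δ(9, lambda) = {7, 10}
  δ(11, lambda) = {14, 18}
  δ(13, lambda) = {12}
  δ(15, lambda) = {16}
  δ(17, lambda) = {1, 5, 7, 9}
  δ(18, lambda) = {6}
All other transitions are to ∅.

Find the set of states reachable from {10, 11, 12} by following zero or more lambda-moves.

{2, 6, 10, 11, 12, 14, 18}

Start with {10, 11, 12}.
From 11 via lambda: add 14, 18.
From 18 via lambda: add 6.
From 6 via lambda: add 2.
No new states can be added; the closed set is {2, 6, 10, 11, 12, 14, 18}.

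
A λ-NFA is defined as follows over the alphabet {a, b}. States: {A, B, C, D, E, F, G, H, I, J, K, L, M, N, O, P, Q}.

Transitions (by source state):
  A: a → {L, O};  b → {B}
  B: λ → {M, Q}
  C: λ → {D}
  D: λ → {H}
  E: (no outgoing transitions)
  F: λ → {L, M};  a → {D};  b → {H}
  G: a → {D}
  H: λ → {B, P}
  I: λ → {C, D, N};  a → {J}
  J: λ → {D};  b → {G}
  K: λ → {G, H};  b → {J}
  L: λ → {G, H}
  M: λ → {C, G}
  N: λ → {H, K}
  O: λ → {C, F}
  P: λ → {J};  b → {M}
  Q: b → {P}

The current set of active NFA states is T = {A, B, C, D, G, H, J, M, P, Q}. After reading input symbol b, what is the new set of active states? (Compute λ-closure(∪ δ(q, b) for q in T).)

{B, C, D, G, H, J, M, P, Q}

A on b → {B}.
J on b → {G}.
P on b → {M}.
Q on b → {P}.
No b-transition from B, C, D, G, H, M.
Union after reading b: {B, G, M, P}.
Now take the λ-closure:
From B via λ: add Q.
From M via λ: add C.
From P via λ: add J.
From C via λ: add D.
From D via λ: add H.
No new states can be added; the closed set is {B, C, D, G, H, J, M, P, Q}.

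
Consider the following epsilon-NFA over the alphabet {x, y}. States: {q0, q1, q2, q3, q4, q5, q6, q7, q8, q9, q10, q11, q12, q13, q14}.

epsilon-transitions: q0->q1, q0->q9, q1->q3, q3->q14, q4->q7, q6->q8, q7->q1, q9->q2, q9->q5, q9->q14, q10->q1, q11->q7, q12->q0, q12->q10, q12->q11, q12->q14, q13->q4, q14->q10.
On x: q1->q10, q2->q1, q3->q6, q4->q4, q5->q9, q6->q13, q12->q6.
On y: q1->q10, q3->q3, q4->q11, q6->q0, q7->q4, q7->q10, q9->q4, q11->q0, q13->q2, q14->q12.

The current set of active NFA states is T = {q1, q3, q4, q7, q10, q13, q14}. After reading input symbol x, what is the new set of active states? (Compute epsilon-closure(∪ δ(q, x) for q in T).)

{q1, q3, q4, q6, q7, q8, q10, q14}

q1 on x → {q10}.
q3 on x → {q6}.
q4 on x → {q4}.
No x-transition from q7, q10, q13, q14.
Union after reading x: {q4, q6, q10}.
Now take the epsilon-closure:
From q4 via epsilon: add q7.
From q6 via epsilon: add q8.
From q10 via epsilon: add q1.
From q1 via epsilon: add q3.
From q3 via epsilon: add q14.
No new states can be added; the closed set is {q1, q3, q4, q6, q7, q8, q10, q14}.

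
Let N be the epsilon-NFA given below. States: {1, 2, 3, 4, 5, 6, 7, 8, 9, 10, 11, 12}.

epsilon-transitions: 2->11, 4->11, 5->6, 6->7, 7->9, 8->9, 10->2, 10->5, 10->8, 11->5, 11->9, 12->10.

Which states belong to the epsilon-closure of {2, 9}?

Start with {2, 9}.
From 2 via epsilon: add 11.
From 11 via epsilon: add 5.
From 5 via epsilon: add 6.
From 6 via epsilon: add 7.
No new states can be added; the closed set is {2, 5, 6, 7, 9, 11}.

{2, 5, 6, 7, 9, 11}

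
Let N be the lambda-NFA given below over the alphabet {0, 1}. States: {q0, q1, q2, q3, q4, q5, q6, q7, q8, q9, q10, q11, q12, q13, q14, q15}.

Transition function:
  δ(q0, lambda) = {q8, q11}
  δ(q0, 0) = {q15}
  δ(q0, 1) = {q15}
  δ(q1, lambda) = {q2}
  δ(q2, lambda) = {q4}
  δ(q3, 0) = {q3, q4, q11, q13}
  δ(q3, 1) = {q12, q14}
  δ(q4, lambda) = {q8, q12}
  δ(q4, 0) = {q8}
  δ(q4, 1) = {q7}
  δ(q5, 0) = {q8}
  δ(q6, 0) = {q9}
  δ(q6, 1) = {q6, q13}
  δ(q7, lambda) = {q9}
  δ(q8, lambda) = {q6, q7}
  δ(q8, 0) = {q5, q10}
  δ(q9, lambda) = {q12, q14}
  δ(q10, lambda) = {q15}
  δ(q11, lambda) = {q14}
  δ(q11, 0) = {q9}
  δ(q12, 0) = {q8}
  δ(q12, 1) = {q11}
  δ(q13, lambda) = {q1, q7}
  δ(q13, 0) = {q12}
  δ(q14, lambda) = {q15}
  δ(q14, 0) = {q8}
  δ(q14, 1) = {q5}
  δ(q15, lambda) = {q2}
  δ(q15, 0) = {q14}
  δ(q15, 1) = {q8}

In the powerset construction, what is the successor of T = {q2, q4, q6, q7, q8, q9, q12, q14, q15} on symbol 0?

{q2, q4, q5, q6, q7, q8, q9, q10, q12, q14, q15}

q4 on 0 → {q8}.
q6 on 0 → {q9}.
q8 on 0 → {q5, q10}.
q12 on 0 → {q8}.
q14 on 0 → {q8}.
q15 on 0 → {q14}.
No 0-transition from q2, q7, q9.
Union after reading 0: {q5, q8, q9, q10, q14}.
Now take the lambda-closure:
From q8 via lambda: add q6, q7.
From q9 via lambda: add q12.
From q10 via lambda: add q15.
From q15 via lambda: add q2.
From q2 via lambda: add q4.
No new states can be added; the closed set is {q2, q4, q5, q6, q7, q8, q9, q10, q12, q14, q15}.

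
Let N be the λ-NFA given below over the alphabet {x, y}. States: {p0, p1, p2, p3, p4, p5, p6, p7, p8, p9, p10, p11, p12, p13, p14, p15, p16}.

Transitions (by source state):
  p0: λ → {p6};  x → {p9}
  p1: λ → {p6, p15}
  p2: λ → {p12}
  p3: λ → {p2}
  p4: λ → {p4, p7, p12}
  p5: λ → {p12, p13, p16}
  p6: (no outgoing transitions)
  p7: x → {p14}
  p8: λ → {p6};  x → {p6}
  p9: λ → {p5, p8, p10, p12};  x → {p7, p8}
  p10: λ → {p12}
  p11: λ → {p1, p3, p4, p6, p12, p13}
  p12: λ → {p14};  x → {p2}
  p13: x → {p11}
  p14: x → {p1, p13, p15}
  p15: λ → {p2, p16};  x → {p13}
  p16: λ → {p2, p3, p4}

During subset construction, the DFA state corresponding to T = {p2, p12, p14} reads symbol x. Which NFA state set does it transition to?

p12 on x → {p2}.
p14 on x → {p1, p13, p15}.
No x-transition from p2.
Union after reading x: {p1, p2, p13, p15}.
Now take the λ-closure:
From p1 via λ: add p6.
From p2 via λ: add p12.
From p15 via λ: add p16.
From p12 via λ: add p14.
From p16 via λ: add p3, p4.
From p4 via λ: add p7.
No new states can be added; the closed set is {p1, p2, p3, p4, p6, p7, p12, p13, p14, p15, p16}.

{p1, p2, p3, p4, p6, p7, p12, p13, p14, p15, p16}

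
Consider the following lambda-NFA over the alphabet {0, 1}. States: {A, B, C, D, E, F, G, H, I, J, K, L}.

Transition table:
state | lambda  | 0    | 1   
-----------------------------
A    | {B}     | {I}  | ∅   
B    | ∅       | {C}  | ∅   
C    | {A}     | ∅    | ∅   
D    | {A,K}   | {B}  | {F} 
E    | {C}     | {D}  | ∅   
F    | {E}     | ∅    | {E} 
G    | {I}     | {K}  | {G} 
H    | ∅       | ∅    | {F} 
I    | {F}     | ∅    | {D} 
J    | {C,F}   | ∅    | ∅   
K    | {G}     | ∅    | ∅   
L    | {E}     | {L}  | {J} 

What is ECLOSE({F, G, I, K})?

{A, B, C, E, F, G, I, K}

Start with {F, G, I, K}.
From F via lambda: add E.
From E via lambda: add C.
From C via lambda: add A.
From A via lambda: add B.
No new states can be added; the closed set is {A, B, C, E, F, G, I, K}.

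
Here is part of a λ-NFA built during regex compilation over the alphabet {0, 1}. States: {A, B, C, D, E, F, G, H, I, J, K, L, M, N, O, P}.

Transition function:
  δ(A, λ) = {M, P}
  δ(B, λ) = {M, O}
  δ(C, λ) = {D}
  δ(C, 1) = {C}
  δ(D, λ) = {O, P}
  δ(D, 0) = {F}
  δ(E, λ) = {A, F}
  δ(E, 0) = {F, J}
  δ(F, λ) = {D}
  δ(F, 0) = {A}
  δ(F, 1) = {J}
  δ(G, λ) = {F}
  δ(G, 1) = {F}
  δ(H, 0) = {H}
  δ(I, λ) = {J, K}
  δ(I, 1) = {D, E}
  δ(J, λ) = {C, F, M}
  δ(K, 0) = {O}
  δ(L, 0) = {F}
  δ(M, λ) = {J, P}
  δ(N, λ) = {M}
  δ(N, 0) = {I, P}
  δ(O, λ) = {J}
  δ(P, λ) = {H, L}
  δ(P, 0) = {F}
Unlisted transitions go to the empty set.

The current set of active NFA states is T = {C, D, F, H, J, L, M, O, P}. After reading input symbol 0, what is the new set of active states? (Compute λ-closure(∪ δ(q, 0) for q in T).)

{A, C, D, F, H, J, L, M, O, P}

D on 0 → {F}.
F on 0 → {A}.
H on 0 → {H}.
L on 0 → {F}.
P on 0 → {F}.
No 0-transition from C, J, M, O.
Union after reading 0: {A, F, H}.
Now take the λ-closure:
From A via λ: add M, P.
From F via λ: add D.
From D via λ: add O.
From M via λ: add J.
From P via λ: add L.
From J via λ: add C.
No new states can be added; the closed set is {A, C, D, F, H, J, L, M, O, P}.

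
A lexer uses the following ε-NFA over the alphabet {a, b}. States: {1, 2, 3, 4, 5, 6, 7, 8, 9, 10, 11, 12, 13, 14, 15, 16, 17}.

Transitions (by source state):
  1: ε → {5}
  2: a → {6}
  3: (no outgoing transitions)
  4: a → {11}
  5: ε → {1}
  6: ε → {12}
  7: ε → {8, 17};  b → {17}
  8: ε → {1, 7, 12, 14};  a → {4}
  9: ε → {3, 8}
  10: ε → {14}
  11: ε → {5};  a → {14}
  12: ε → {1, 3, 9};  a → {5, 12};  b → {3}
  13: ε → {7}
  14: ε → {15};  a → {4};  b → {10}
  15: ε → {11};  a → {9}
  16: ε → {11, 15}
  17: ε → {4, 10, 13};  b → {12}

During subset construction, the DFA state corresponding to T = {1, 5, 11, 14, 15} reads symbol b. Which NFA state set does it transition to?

14 on b → {10}.
No b-transition from 1, 5, 11, 15.
Union after reading b: {10}.
Now take the ε-closure:
From 10 via ε: add 14.
From 14 via ε: add 15.
From 15 via ε: add 11.
From 11 via ε: add 5.
From 5 via ε: add 1.
No new states can be added; the closed set is {1, 5, 10, 11, 14, 15}.

{1, 5, 10, 11, 14, 15}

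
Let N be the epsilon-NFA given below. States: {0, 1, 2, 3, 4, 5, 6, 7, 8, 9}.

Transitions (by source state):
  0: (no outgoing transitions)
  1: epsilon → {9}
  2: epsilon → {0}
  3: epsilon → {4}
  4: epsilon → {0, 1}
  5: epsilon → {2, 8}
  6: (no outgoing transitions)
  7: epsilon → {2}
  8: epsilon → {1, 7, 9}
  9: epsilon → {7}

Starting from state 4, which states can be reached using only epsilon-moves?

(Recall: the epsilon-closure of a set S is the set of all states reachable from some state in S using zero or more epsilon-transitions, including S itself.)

{0, 1, 2, 4, 7, 9}

Start with {4}.
From 4 via epsilon: add 0, 1.
From 1 via epsilon: add 9.
From 9 via epsilon: add 7.
From 7 via epsilon: add 2.
No new states can be added; the closed set is {0, 1, 2, 4, 7, 9}.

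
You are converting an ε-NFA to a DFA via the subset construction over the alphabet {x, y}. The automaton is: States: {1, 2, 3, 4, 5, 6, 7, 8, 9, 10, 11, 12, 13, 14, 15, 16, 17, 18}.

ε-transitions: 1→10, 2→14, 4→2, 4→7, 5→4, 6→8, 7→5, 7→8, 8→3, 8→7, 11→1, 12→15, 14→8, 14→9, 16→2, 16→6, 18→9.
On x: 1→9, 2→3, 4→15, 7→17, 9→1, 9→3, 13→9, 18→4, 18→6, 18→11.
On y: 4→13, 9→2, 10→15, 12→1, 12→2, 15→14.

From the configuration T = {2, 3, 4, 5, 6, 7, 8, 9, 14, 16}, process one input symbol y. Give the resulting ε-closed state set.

4 on y → {13}.
9 on y → {2}.
No y-transition from 2, 3, 5, 6, 7, 8, 14, 16.
Union after reading y: {2, 13}.
Now take the ε-closure:
From 2 via ε: add 14.
From 14 via ε: add 8, 9.
From 8 via ε: add 3, 7.
From 7 via ε: add 5.
From 5 via ε: add 4.
No new states can be added; the closed set is {2, 3, 4, 5, 7, 8, 9, 13, 14}.

{2, 3, 4, 5, 7, 8, 9, 13, 14}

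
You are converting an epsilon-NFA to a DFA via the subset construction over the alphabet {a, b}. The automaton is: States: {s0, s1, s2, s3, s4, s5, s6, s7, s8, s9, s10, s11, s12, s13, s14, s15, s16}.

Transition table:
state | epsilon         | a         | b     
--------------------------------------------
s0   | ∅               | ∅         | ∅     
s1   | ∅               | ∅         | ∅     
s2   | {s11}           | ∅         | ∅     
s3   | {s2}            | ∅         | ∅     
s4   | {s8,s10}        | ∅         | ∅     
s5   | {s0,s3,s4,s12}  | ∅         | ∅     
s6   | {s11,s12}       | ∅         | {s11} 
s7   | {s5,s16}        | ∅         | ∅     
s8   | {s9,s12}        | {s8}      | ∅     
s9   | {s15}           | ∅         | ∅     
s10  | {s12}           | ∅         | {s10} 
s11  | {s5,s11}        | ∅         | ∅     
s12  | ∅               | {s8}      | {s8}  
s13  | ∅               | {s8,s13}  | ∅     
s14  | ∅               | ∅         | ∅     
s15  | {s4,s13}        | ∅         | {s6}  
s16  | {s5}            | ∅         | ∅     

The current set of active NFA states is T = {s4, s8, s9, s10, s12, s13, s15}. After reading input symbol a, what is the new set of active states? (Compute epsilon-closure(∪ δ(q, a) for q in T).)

{s4, s8, s9, s10, s12, s13, s15}

s8 on a → {s8}.
s12 on a → {s8}.
s13 on a → {s8, s13}.
No a-transition from s4, s9, s10, s15.
Union after reading a: {s8, s13}.
Now take the epsilon-closure:
From s8 via epsilon: add s9, s12.
From s9 via epsilon: add s15.
From s15 via epsilon: add s4.
From s4 via epsilon: add s10.
No new states can be added; the closed set is {s4, s8, s9, s10, s12, s13, s15}.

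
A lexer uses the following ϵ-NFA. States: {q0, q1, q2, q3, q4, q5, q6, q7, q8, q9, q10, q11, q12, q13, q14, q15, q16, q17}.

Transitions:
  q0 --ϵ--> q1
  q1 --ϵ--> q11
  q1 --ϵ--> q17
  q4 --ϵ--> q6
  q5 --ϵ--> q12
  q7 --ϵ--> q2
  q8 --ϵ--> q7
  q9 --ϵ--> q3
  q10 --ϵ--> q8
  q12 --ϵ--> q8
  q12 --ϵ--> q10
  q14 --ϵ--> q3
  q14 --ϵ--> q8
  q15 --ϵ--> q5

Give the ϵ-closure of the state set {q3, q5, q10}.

Start with {q3, q5, q10}.
From q5 via ϵ: add q12.
From q10 via ϵ: add q8.
From q8 via ϵ: add q7.
From q7 via ϵ: add q2.
No new states can be added; the closed set is {q2, q3, q5, q7, q8, q10, q12}.

{q2, q3, q5, q7, q8, q10, q12}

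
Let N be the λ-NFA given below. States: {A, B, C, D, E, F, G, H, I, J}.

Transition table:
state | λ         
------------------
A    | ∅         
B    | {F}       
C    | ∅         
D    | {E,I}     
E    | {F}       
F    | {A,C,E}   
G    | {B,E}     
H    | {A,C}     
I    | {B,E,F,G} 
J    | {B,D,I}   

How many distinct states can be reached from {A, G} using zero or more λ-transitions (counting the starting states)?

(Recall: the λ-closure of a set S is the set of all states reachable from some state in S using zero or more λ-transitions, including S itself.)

6

Start with {A, G}.
From G via λ: add B, E.
From B via λ: add F.
From F via λ: add C.
λ-closure = {A, B, C, E, F, G}, which has 6 states.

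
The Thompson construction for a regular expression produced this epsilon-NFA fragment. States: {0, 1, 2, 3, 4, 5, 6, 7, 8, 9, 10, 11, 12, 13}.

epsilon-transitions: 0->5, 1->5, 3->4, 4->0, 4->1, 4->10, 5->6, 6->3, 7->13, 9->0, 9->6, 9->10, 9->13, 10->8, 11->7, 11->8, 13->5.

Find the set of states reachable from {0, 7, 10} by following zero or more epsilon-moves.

Start with {0, 7, 10}.
From 0 via epsilon: add 5.
From 7 via epsilon: add 13.
From 10 via epsilon: add 8.
From 5 via epsilon: add 6.
From 6 via epsilon: add 3.
From 3 via epsilon: add 4.
From 4 via epsilon: add 1.
No new states can be added; the closed set is {0, 1, 3, 4, 5, 6, 7, 8, 10, 13}.

{0, 1, 3, 4, 5, 6, 7, 8, 10, 13}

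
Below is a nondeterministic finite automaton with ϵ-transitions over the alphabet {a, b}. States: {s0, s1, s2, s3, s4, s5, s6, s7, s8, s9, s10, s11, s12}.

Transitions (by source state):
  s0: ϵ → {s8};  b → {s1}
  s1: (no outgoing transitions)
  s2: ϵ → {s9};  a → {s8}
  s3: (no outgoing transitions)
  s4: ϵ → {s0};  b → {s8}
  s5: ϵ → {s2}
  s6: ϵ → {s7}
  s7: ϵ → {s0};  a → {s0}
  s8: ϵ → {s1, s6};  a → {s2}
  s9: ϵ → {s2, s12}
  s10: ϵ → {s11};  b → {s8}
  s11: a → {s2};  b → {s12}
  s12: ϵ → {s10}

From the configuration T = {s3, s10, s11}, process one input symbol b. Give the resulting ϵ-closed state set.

s10 on b → {s8}.
s11 on b → {s12}.
No b-transition from s3.
Union after reading b: {s8, s12}.
Now take the ϵ-closure:
From s8 via ϵ: add s1, s6.
From s12 via ϵ: add s10.
From s6 via ϵ: add s7.
From s10 via ϵ: add s11.
From s7 via ϵ: add s0.
No new states can be added; the closed set is {s0, s1, s6, s7, s8, s10, s11, s12}.

{s0, s1, s6, s7, s8, s10, s11, s12}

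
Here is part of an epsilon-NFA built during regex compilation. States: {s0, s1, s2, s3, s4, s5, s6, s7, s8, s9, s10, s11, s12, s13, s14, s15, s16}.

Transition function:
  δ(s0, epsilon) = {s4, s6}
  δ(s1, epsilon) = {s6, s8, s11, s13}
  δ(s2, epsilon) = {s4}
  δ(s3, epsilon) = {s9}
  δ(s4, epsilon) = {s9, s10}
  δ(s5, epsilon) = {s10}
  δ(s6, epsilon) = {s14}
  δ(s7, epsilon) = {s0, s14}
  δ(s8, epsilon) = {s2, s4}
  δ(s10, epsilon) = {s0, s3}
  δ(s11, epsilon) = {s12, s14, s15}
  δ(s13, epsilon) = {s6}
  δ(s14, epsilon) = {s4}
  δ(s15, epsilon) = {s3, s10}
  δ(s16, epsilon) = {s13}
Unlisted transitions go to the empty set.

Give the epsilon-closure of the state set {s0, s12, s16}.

Start with {s0, s12, s16}.
From s0 via epsilon: add s4, s6.
From s16 via epsilon: add s13.
From s4 via epsilon: add s9, s10.
From s6 via epsilon: add s14.
From s10 via epsilon: add s3.
No new states can be added; the closed set is {s0, s3, s4, s6, s9, s10, s12, s13, s14, s16}.

{s0, s3, s4, s6, s9, s10, s12, s13, s14, s16}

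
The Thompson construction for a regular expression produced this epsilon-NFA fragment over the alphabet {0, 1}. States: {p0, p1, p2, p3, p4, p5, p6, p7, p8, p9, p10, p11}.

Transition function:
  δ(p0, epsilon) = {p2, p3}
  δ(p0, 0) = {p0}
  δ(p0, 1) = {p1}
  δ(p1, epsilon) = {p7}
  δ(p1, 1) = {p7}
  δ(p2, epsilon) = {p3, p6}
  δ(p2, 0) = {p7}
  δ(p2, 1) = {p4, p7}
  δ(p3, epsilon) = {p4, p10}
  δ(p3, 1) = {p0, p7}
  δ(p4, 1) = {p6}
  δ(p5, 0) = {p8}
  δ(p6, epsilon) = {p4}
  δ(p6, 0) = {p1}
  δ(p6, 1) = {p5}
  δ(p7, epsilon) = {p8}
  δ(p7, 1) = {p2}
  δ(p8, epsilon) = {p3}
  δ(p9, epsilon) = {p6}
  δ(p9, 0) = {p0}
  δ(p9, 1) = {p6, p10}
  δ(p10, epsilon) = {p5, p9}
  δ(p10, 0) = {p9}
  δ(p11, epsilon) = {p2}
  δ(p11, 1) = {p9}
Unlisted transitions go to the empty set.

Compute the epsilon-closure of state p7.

{p3, p4, p5, p6, p7, p8, p9, p10}

Start with {p7}.
From p7 via epsilon: add p8.
From p8 via epsilon: add p3.
From p3 via epsilon: add p4, p10.
From p10 via epsilon: add p5, p9.
From p9 via epsilon: add p6.
No new states can be added; the closed set is {p3, p4, p5, p6, p7, p8, p9, p10}.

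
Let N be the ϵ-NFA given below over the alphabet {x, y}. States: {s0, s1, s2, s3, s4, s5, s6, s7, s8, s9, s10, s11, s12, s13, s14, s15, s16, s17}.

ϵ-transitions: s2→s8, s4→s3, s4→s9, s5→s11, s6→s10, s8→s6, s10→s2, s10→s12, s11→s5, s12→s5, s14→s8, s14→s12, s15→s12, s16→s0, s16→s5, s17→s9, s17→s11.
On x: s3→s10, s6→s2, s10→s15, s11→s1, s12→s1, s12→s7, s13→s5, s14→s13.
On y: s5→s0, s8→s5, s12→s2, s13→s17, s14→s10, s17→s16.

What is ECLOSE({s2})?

Start with {s2}.
From s2 via ϵ: add s8.
From s8 via ϵ: add s6.
From s6 via ϵ: add s10.
From s10 via ϵ: add s12.
From s12 via ϵ: add s5.
From s5 via ϵ: add s11.
No new states can be added; the closed set is {s2, s5, s6, s8, s10, s11, s12}.

{s2, s5, s6, s8, s10, s11, s12}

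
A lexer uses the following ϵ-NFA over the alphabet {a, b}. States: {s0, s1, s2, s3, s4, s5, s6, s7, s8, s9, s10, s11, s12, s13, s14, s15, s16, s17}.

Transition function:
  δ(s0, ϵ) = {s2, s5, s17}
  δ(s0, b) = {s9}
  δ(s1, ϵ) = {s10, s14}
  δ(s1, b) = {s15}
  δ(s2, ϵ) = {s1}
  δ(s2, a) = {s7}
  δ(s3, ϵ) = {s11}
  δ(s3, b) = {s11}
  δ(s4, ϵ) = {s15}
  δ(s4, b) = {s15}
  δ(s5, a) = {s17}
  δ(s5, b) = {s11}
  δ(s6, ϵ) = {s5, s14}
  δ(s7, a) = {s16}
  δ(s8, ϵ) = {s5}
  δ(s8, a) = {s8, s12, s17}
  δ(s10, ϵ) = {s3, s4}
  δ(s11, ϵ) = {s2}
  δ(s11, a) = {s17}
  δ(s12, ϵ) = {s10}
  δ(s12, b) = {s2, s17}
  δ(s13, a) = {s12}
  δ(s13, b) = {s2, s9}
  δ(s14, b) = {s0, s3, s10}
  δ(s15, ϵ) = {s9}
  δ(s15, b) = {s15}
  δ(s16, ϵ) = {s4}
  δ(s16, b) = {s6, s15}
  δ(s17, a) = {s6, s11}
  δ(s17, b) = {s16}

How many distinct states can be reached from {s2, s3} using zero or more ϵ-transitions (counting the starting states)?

Start with {s2, s3}.
From s2 via ϵ: add s1.
From s3 via ϵ: add s11.
From s1 via ϵ: add s10, s14.
From s10 via ϵ: add s4.
From s4 via ϵ: add s15.
From s15 via ϵ: add s9.
ϵ-closure = {s1, s2, s3, s4, s9, s10, s11, s14, s15}, which has 9 states.

9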